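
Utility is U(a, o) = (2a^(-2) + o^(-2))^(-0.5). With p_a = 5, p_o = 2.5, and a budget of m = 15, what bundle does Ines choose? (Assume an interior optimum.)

For CES with ρ = -2, MRS = (2/1)·(o/a)^3.
Tangency: set MRS = p_a/p_o = 5/2.5 = 2.
So (o/a)^3 = 1; taking the cube root, o/a = 1, i.e. o = a.
Substitute into the budget 5·a + 2.5·o = 15: 7.5·a = 15, so a* = 2 and o* = 2.

a* = 2, o* = 2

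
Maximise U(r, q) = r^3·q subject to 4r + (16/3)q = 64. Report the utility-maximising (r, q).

MU_r = 3·r^2·q and MU_q = r^3.
MRS = MU_r/MU_q = (3/1)·q/r.
Tangency: set MRS = p_r/p_q = 4/(16/3) = 0.75.
So (3/1)·q/r = 0.75, i.e. q = 0.25·r.
Substitute into the budget 4·r + (16/3)·q = 64: (16/3)·r = 64, so r* = 12.
Then q* = 0.25·12 = 3.

r* = 12, q* = 3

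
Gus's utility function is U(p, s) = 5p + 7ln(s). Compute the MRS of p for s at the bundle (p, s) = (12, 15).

MU_p = 5, MU_s = 7/s.
MRS = 5 ÷ (7/s).
At (12, 15): MRS = 75/7.
That is, one extra unit of p is worth 75/7 units of s at the margin.

MRS = 75/7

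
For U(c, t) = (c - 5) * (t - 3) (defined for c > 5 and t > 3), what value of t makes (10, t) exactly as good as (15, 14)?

t = 25

U(15, 14) = 110.
Set U(10, t) = 110 and solve.
With c = 10: (10 − 5) = 5, so (t − 3) = 110/5 = 22.
So t = 3 + 22 = 25.
Check: U(10, 25) = 110.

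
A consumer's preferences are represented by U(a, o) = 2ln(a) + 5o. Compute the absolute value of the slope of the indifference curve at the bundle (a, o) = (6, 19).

MU_a = 2/a, MU_o = 5.
MRS = 2/a ÷ 5.
At (6, 19): MRS = 1/15.
So at (6, 19) the consumer would give up 1/15 units of o for one more unit of a.

MRS = 1/15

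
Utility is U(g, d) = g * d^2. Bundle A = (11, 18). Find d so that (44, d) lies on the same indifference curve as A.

U(11, 18) = 3564.
Set U(44, d) = 3564 and solve.
With g = 44: d^2 = 3564/44 = 81; taking the square root, d = 9.
Check: U(44, 9) = 3564.

d = 9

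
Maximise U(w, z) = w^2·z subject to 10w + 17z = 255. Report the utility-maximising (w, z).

w* = 17, z* = 5

MU_w = 2·w·z and MU_z = w^2.
MRS = MU_w/MU_z = (2/1)·z/w.
Tangency: set MRS = p_w/p_z = 10/17.
So (2/1)·z/w = 10/17, i.e. z = (5/17)·w.
Substitute into the budget 10·w + 17·z = 255: 15·w = 255, so w* = 17.
Then z* = (5/17)·17 = 5.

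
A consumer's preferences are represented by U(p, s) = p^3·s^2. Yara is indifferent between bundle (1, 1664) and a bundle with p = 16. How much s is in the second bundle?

U(1, 1664) = 2768896.
Set U(16, s) = 2768896 and solve.
With p = 16: 16^3 = 4096, so s^2 = 2768896/4096 = 676; taking the square root, s = 26.
Check: U(16, 26) = 2768896.

s = 26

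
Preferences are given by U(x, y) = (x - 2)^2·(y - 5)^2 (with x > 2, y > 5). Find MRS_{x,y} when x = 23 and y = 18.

MRS = 13/21

MU_x = 2·(x−2)·(y−5)^2, MU_y = 2·(x−2)^2·(y−5).
MRS = (y−5)/(x−2).
At (23, 18): MRS = 13/21.
The indifference curve has slope −13/21 at this bundle.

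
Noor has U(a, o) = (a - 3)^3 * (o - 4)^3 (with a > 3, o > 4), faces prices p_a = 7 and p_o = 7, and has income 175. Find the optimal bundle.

a* = 12, o* = 13

MU_a = 3·(a−3)^2·(o−4)^3, MU_o = 3·(a−3)^3·(o−4)^2.
MRS = (o−4)/(a−3).
Tangency: set MRS = p_a/p_o = 7/7 = 1.
So (o − 4)/(a − 3) = 1, i.e. (o − 4) = (a − 3).
Rewrite the budget in excess-of-subsistence terms: 7·(a − 3) + 7·(o − 4) = 175 − 7·3 − 7·4 = 126.
Substituting, 14·(a − 3) = 126, so a − 3 = 9 and a* = 12.
Then o − 4 = 9, so o* = 13.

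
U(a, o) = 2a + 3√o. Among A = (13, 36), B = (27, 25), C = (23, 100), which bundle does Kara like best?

Bundle C

Evaluate utility at each bundle:
U(A) = 44.000.
U(B) = 69.000.
U(C) = 76.000.
Highest utility is C, so C ≻ B ≻ A.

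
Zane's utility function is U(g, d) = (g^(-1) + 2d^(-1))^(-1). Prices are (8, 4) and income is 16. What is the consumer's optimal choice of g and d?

g* = 1, d* = 2

For CES with ρ = -1, MRS = (1/2)·(d/g)^2.
Tangency: set MRS = p_g/p_d = 8/4 = 2.
So (d/g)^2 = 4; taking the square root, d/g = 2, i.e. d = 2·g.
Substitute into the budget 8·g + 4·d = 16: 16·g = 16, so g* = 1 and d* = 2·1 = 2.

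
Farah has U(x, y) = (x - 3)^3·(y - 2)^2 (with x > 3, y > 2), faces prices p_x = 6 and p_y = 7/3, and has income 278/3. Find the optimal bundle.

x* = 10, y* = 14

MU_x = 3·(x−3)^2·(y−2)^2, MU_y = 2·(x−3)^3·(y−2).
MRS = (3/2)·(y−2)/(x−3).
Tangency: set MRS = p_x/p_y = 6/(7/3) = 18/7.
So (3/2)·(y − 2)/(x − 3) = 18/7, i.e. (y − 2) = (12/7)·(x − 3).
Rewrite the budget in excess-of-subsistence terms: 6·(x − 3) + (7/3)·(y − 2) = 278/3 − 6·3 − (7/3)·2 = 70.
Substituting, 10·(x − 3) = 70, so x − 3 = 7 and x* = 10.
Then y − 2 = (12/7)·7 = 12, so y* = 14.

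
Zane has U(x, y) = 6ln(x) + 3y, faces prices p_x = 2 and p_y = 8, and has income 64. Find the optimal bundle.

MU_x = 6/x, MU_y = 3.
MRS = 6/x ÷ 3.
Tangency: set MRS = p_x/p_y = 2/8 = 0.25.
MRS depends only on x: 2/x = 0.25 ⇒ x* = 2/0.25 = 8.
From the budget, 8·y = 64 − 2·8 = 48, so y* = 6.

x* = 8, y* = 6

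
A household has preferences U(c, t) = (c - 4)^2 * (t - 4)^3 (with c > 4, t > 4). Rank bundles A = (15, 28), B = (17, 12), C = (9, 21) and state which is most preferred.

Evaluate utility at each bundle:
U(A) = 1672704.
U(B) = 86528.
U(C) = 122825.
Highest utility is A, so A ≻ C ≻ B.

Bundle A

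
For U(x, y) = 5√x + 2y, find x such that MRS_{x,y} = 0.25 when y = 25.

x = 25

MU_x = 5/(2√x), MU_y = 2.
MRS = 5/(2√x) ÷ 2.
MRS depends only on x: 1.25/√x = 0.25 ⇒ √x = 1.25/0.25 = 5 ⇒ x = 25.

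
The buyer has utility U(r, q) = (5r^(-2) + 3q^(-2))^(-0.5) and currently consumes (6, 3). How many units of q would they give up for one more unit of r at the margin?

For CES with ρ = -2, MRS = (5/3)·(q/r)^3.
At (6, 3): MRS = 5/24.
That is, one extra unit of r is worth 5/24 units of q at the margin.

MRS = 5/24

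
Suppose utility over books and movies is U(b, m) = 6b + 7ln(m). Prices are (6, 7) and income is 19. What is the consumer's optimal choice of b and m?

MU_b = 6, MU_m = 7/m.
MRS = 6 ÷ (7/m).
Tangency: set MRS = p_b/p_m = 6/7.
MRS depends only on m: (6/7)·m = 6/7 ⇒ m* = (6/7)/(6/7) = 1.
From the budget, 6·b = 19 − 7·1 = 12, so b* = 2.

b* = 2, m* = 1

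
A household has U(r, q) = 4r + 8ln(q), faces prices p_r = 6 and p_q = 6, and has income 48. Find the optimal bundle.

MU_r = 4, MU_q = 8/q.
MRS = 4 ÷ (8/q).
Tangency: set MRS = p_r/p_q = 6/6 = 1.
MRS depends only on q: 0.5·q = 1 ⇒ q* = 1/0.5 = 2.
From the budget, 6·r = 48 − 6·2 = 36, so r* = 6.

r* = 6, q* = 2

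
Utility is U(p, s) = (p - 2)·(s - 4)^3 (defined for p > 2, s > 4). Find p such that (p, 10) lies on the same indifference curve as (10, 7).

U(10, 7) = 216.
Set U(p, 10) = 216 and solve.
With s = 10: (10 − 4)^3 = 216, so (p − 2) = 216/216 = 1.
So p = 2 + 1 = 3.
Check: U(3, 10) = 216.

p = 3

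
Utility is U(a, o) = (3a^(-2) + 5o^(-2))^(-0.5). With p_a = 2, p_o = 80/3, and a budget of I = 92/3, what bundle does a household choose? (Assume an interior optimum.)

For CES with ρ = -2, MRS = (3/5)·(o/a)^3.
Tangency: set MRS = p_a/p_o = 2/(80/3) = 3/40.
So (o/a)^3 = 0.125; taking the cube root, o/a = 0.5, i.e. o = 0.5·a.
Substitute into the budget 2·a + (80/3)·o = 92/3: (46/3)·a = 92/3, so a* = 2 and o* = 0.5·2 = 1.

a* = 2, o* = 1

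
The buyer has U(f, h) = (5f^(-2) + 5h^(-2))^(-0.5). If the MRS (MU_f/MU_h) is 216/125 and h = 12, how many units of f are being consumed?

For CES with ρ = -2, MRS = (h/f)^3.
Setting (12/f)^3 = 216/125 gives 12/f = 1.2 and f = 10.

f = 10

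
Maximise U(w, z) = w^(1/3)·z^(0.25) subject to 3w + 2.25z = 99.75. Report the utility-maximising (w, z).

MU_w = 1/3·w^(-2/3)·z^(0.25) and MU_z = 0.25·w^(1/3)·z^(-0.75).
MRS = MU_w/MU_z = (4/3)·z/w.
Tangency: set MRS = p_w/p_z = 3/2.25 = 4/3.
So (4/3)·z/w = 4/3, i.e. z = w.
Substitute into the budget 3·w + 2.25·z = 99.75: 5.25·w = 99.75, so w* = 19.
Then z* = 19.

w* = 19, z* = 19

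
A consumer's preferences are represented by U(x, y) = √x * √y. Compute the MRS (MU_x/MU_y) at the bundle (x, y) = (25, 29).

MU_x = 0.5·x^(-0.5)·√y and MU_y = 0.5·√x·y^(-0.5).
MRS = MU_x/MU_y = y/x.
At (25, 29): MRS = 29/25.
That is, one extra unit of x is worth 29/25 units of y at the margin.

MRS = 29/25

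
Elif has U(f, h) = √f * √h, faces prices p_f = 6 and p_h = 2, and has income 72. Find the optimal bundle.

MU_f = 0.5·f^(-0.5)·√h and MU_h = 0.5·√f·h^(-0.5).
MRS = MU_f/MU_h = h/f.
Tangency: set MRS = p_f/p_h = 6/2 = 3.
So h/f = 3, i.e. h = 3·f.
Substitute into the budget 6·f + 2·h = 72: 12·f = 72, so f* = 6.
Then h* = 3·6 = 18.

f* = 6, h* = 18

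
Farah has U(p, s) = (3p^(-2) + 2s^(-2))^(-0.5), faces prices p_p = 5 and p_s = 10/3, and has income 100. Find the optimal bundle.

For CES with ρ = -2, MRS = (3/2)·(s/p)^3.
Tangency: set MRS = p_p/p_s = 5/(10/3) = 1.5.
So (s/p)^3 = 1; taking the cube root, s/p = 1, i.e. s = p.
Substitute into the budget 5·p + (10/3)·s = 100: (25/3)·p = 100, so p* = 12 and s* = 12.

p* = 12, s* = 12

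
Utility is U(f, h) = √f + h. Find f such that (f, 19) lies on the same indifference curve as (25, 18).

U(25, 18) = 23.
Set U(f, 19) = 23 and solve.
With h = 19: √f = 23 − 19 = 4, so √f = 4 and f = 16.
Check: U(16, 19) = 23.

f = 16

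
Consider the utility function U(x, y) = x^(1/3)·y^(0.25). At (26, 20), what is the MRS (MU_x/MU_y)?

MU_x = 1/3·x^(-2/3)·y^(0.25) and MU_y = 0.25·x^(1/3)·y^(-0.75).
MRS = MU_x/MU_y = (4/3)·y/x.
At (26, 20): MRS = 40/39.
That is, one extra unit of x is worth 40/39 units of y at the margin.

MRS = 40/39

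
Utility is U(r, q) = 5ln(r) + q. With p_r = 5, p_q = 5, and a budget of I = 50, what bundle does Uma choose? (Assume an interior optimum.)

MU_r = 5/r, MU_q = 1.
MRS = 5/r ÷ 1.
Tangency: set MRS = p_r/p_q = 5/5 = 1.
MRS depends only on r: 5/r = 1 ⇒ r* = 5/1 = 5.
From the budget, 5·q = 50 − 5·5 = 25, so q* = 5.

r* = 5, q* = 5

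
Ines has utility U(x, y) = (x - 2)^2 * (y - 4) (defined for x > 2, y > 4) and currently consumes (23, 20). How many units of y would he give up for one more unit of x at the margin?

MRS = 32/21

MU_x = 2·(x−2)·(y−4), MU_y = (x−2)^2.
MRS = (2/1)·(y−4)/(x−2).
At (23, 20): MRS = 32/21.
That is, one extra unit of x is worth 32/21 units of y at the margin.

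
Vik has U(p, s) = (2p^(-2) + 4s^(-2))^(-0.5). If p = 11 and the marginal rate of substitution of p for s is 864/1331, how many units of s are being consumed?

s = 12

For CES with ρ = -2, MRS = (2/4)·(s/p)^3.
Setting (2/4)·(s/11)^3 = 864/1331 gives (s/11)^3 = 1728/1331, so s/11 = 12/11 and s = 12.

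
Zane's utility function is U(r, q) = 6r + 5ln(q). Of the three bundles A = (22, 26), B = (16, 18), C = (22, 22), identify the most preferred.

Bundle A

Evaluate utility at each bundle:
U(A) = 148.290.
U(B) = 110.452.
U(C) = 147.455.
Highest utility is A, so A ≻ C ≻ B.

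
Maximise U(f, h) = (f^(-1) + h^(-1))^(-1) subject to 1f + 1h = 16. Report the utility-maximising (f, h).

f* = 8, h* = 8

For CES with ρ = -1, MRS = (h/f)^2.
Tangency: set MRS = p_f/p_h = 1/1 = 1.
So (h/f)^2 = 1; taking the square root, h/f = 1, i.e. h = f.
Substitute into the budget 1·f + 1·h = 16: 2·f = 16, so f* = 8 and h* = 8.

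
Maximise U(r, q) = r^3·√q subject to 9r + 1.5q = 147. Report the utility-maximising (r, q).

MU_r = 3·r^2·√q and MU_q = 0.5·r^3·q^(-0.5).
MRS = MU_r/MU_q = (6)·q/r.
Tangency: set MRS = p_r/p_q = 9/1.5 = 6.
So (6)·q/r = 6, i.e. q = r.
Substitute into the budget 9·r + 1.5·q = 147: 10.5·r = 147, so r* = 14.
Then q* = 14.

r* = 14, q* = 14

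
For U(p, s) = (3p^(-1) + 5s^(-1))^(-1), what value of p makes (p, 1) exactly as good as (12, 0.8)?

p = 2

U depends on (p, s) only through S = 3p^(-1) + 5s^(-1), so equal utility means equal S. At (12, 0.8): S = 6.5.
With s = 1: 5·1^(-1) = 5, so 3p^(-1) = 6.5 − 5 = 1.5, i.e. p^(-1) = 0.5.
Hence p = 1/0.5 = 2.
Check: U(2, 1) = 0.1538.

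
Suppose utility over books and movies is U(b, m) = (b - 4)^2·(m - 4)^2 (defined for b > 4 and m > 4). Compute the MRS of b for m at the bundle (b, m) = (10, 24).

MU_b = 2·(b−4)·(m−4)^2, MU_m = 2·(b−4)^2·(m−4).
MRS = (m−4)/(b−4).
At (10, 24): MRS = 10/3.
That is, one extra unit of b is worth 10/3 units of m at the margin.

MRS = 10/3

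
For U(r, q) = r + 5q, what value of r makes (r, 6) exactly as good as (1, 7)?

r = 6

U(1, 7) = 36.
Set U(r, 6) = 36 and solve.
r + 5·6 = 36 ⇒ r = 6 ⇒ r = 6.
Check: U(6, 6) = 36.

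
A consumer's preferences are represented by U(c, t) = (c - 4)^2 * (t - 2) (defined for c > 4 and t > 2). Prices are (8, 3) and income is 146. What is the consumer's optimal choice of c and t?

c* = 13, t* = 14

MU_c = 2·(c−4)·(t−2), MU_t = (c−4)^2.
MRS = (2/1)·(t−2)/(c−4).
Tangency: set MRS = p_c/p_t = 8/3.
So (2/1)·(t − 2)/(c − 4) = 8/3, i.e. (t − 2) = (4/3)·(c − 4).
Rewrite the budget in excess-of-subsistence terms: 8·(c − 4) + 3·(t − 2) = 146 − 8·4 − 3·2 = 108.
Substituting, 12·(c − 4) = 108, so c − 4 = 9 and c* = 13.
Then t − 2 = (4/3)·9 = 12, so t* = 14.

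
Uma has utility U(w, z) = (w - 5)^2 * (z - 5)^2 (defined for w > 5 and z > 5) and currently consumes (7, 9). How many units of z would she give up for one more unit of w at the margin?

MU_w = 2·(w−5)·(z−5)^2, MU_z = 2·(w−5)^2·(z−5).
MRS = (z−5)/(w−5).
At (7, 9): MRS = 2.
So at (7, 9) the consumer would give up 2 units of z for one more unit of w.

MRS = 2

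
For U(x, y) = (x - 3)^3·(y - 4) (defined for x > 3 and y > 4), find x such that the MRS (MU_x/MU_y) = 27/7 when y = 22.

x = 17

MU_x = 3·(x−3)^2·(y−4), MU_y = (x−3)^3.
MRS = (3/1)·(y−4)/(x−3).
Substitute y = 22: MRS = 54/(x − 3). Setting this equal to 27/7 gives x − 3 = 54/(27/7) = 14, so x = 17.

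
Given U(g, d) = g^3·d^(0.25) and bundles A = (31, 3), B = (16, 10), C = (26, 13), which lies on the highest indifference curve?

Bundle A

Evaluate utility at each bundle:
U(A) = 39207.161.
U(B) = 7283.832.
U(C) = 33373.817.
Highest utility is A, so A ≻ C ≻ B.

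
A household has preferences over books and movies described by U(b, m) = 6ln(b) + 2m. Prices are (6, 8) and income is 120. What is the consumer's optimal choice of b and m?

MU_b = 6/b, MU_m = 2.
MRS = 6/b ÷ 2.
Tangency: set MRS = p_b/p_m = 6/8 = 0.75.
MRS depends only on b: 3/b = 0.75 ⇒ b* = 3/0.75 = 4.
From the budget, 8·m = 120 − 6·4 = 96, so m* = 12.

b* = 4, m* = 12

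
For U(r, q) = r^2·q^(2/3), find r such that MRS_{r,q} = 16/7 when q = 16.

MU_r = 2·r·q^(2/3) and MU_q = 2/3·r^2·q^(-1/3).
MRS = MU_r/MU_q = (3)·q/r.
Substitute q = 16: MRS = 48/r. Setting 48/r = 16/7 gives r = 48/(16/7) = 21.

r = 21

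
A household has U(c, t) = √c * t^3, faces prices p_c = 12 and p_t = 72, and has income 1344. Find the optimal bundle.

MU_c = 0.5·c^(-0.5)·t^3 and MU_t = 3·√c·t^2.
MRS = MU_c/MU_t = (1/6)·t/c.
Tangency: set MRS = p_c/p_t = 12/72 = 1/6.
So (1/6)·t/c = 1/6, i.e. t = c.
Substitute into the budget 12·c + 72·t = 1344: 84·c = 1344, so c* = 16.
Then t* = 16.

c* = 16, t* = 16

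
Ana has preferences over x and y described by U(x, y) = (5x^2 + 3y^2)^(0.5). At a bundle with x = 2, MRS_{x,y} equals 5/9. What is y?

For CES with ρ = 2, MRS = (5/3)·(y/x)^(-1).
Setting (5/3)·(y/2)^(-1) = 5/9 gives (y/2)^(-1) = 1/3, so y/2 = 3 and y = 6.

y = 6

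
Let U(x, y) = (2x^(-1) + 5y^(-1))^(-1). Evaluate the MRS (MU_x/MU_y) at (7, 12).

MRS = 288/245

For CES with ρ = -1, MRS = (2/5)·(y/x)^2.
At (7, 12): MRS = 288/245.
So at (7, 12) the consumer would give up 288/245 units of y for one more unit of x.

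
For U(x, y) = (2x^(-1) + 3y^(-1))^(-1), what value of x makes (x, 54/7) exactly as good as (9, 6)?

x = 6

U depends on (x, y) only through S = 2x^(-1) + 3y^(-1), so equal utility means equal S. At (9, 6): S = 13/18.
With y = 54/7: 3·(54/7)^(-1) = 7/18, so 2x^(-1) = 13/18 − 7/18 = 1/3, i.e. x^(-1) = 1/6.
Hence x = 1/(1/6) = 6.
Check: U(6, 54/7) = 1.3846.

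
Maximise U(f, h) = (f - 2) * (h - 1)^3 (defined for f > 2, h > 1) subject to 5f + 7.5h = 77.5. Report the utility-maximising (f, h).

MU_f = (h−1)^3, MU_h = 3·(f−2)·(h−1)^2.
MRS = (1/3)·(h−1)/(f−2).
Tangency: set MRS = p_f/p_h = 5/7.5 = 2/3.
So (1/3)·(h − 1)/(f − 2) = 2/3, i.e. (h − 1) = 2·(f − 2).
Rewrite the budget in excess-of-subsistence terms: 5·(f − 2) + 7.5·(h − 1) = 77.5 − 5·2 − 7.5·1 = 60.
Substituting, 20·(f − 2) = 60, so f − 2 = 3 and f* = 5.
Then h − 1 = 2·3 = 6, so h* = 7.

f* = 5, h* = 7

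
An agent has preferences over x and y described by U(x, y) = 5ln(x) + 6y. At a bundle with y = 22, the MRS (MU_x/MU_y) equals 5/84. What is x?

MU_x = 5/x, MU_y = 6.
MRS = 5/x ÷ 6.
MRS depends only on x: (5/6)/x = 5/84 ⇒ x = (5/6)/(5/84) = 14.

x = 14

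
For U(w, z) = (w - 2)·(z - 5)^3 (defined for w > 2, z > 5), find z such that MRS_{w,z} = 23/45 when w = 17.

z = 28

MU_w = (z−5)^3, MU_z = 3·(w−2)·(z−5)^2.
MRS = (1/3)·(z−5)/(w−2).
Substitute w = 17: MRS = (z − 5)/45. Setting this equal to 23/45 gives z − 5 = (23/45)·45 = 23, so z = 28.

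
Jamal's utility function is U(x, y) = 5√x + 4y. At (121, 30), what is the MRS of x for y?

MRS = 5/88

MU_x = 5/(2√x), MU_y = 4.
MRS = 5/(2√x) ÷ 4.
At (121, 30): MRS = 5/88.
The indifference curve has slope −5/88 at this bundle.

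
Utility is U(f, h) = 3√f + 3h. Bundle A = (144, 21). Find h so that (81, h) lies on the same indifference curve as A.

h = 24

U(144, 21) = 99.
Set U(81, h) = 99 and solve.
With f = 81: √81 = 9, so 3h = 99 − 3·9 = 72 and h = 24.
Check: U(81, 24) = 99.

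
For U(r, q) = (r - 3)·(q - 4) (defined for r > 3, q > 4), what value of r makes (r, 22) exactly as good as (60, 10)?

U(60, 10) = 342.
Set U(r, 22) = 342 and solve.
With q = 22: (22 − 4) = 18, so (r − 3) = 342/18 = 19.
So r = 3 + 19 = 22.
Check: U(22, 22) = 342.

r = 22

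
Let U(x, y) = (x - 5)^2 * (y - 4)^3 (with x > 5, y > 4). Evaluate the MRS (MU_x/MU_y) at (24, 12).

MU_x = 2·(x−5)·(y−4)^3, MU_y = 3·(x−5)^2·(y−4)^2.
MRS = (2/3)·(y−4)/(x−5).
At (24, 12): MRS = 16/57.
That is, one extra unit of x is worth 16/57 units of y at the margin.

MRS = 16/57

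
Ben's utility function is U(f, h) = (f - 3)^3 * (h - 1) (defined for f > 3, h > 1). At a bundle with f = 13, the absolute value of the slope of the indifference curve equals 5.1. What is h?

h = 18

MU_f = 3·(f−3)^2·(h−1), MU_h = (f−3)^3.
MRS = (3/1)·(h−1)/(f−3).
Substitute f = 13: MRS = (h − 1)/(10/3). Setting this equal to 5.1 gives h − 1 = 5.1·(10/3) = 17, so h = 18.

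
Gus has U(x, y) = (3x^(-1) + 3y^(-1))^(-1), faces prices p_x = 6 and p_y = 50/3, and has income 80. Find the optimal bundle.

x* = 5, y* = 3

For CES with ρ = -1, MRS = (y/x)^2.
Tangency: set MRS = p_x/p_y = 6/(50/3) = 9/25.
So (y/x)^2 = 9/25; taking the square root, y/x = 0.6, i.e. y = 0.6·x.
Substitute into the budget 6·x + (50/3)·y = 80: 16·x = 80, so x* = 5 and y* = 0.6·5 = 3.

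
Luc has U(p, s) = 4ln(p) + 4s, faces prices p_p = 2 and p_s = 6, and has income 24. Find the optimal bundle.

MU_p = 4/p, MU_s = 4.
MRS = 4/p ÷ 4.
Tangency: set MRS = p_p/p_s = 2/6 = 1/3.
MRS depends only on p: 1/p = 1/3 ⇒ p* = 1/(1/3) = 3.
From the budget, 6·s = 24 − 2·3 = 18, so s* = 3.

p* = 3, s* = 3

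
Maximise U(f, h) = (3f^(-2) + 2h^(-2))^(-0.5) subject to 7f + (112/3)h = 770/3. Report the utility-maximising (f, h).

For CES with ρ = -2, MRS = (3/2)·(h/f)^3.
Tangency: set MRS = p_f/p_h = 7/(112/3) = 3/16.
So (h/f)^3 = 0.125; taking the cube root, h/f = 0.5, i.e. h = 0.5·f.
Substitute into the budget 7·f + (112/3)·h = 770/3: (77/3)·f = 770/3, so f* = 10 and h* = 0.5·10 = 5.

f* = 10, h* = 5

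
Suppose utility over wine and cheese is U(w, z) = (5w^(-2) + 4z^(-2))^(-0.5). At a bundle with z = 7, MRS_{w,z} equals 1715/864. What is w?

w = 6

For CES with ρ = -2, MRS = (5/4)·(z/w)^3.
Setting (5/4)·(7/w)^3 = 1715/864 gives (7/w)^3 = 343/216, so 7/w = 7/6 and w = 6.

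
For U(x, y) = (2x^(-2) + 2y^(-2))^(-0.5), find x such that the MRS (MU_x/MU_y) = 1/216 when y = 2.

x = 12

For CES with ρ = -2, MRS = (y/x)^3.
Setting (2/x)^3 = 1/216 gives 2/x = 1/6 and x = 12.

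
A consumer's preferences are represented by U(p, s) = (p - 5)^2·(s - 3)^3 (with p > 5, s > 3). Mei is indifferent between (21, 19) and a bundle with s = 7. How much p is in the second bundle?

p = 133

U(21, 19) = 1048576.
Set U(p, 7) = 1048576 and solve.
With s = 7: (7 − 3)^3 = 64, so (p − 5)^2 = 1048576/64 = 16384.
Taking the square root (with p > 5): p − 5 = 128, so p = 133.
Check: U(133, 7) = 1048576.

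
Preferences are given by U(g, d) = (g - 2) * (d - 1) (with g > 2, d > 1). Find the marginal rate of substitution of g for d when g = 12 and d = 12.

MRS = 1.1

MU_g = (d−1), MU_d = (g−2).
MRS = (d−1)/(g−2).
At (12, 12): MRS = 1.1.
The indifference curve has slope −1.1 at this bundle.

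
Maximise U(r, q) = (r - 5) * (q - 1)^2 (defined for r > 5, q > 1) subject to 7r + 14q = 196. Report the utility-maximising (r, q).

r* = 12, q* = 8

MU_r = (q−1)^2, MU_q = 2·(r−5)·(q−1).
MRS = (1/2)·(q−1)/(r−5).
Tangency: set MRS = p_r/p_q = 7/14 = 0.5.
So (1/2)·(q − 1)/(r − 5) = 0.5, i.e. (q − 1) = (r − 5).
Rewrite the budget in excess-of-subsistence terms: 7·(r − 5) + 14·(q − 1) = 196 − 7·5 − 14·1 = 147.
Substituting, 21·(r − 5) = 147, so r − 5 = 7 and r* = 12.
Then q − 1 = 7, so q* = 8.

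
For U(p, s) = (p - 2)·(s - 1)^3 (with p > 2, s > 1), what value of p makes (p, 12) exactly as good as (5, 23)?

p = 26

U(5, 23) = 31944.
Set U(p, 12) = 31944 and solve.
With s = 12: (12 − 1)^3 = 1331, so (p − 2) = 31944/1331 = 24.
So p = 2 + 24 = 26.
Check: U(26, 12) = 31944.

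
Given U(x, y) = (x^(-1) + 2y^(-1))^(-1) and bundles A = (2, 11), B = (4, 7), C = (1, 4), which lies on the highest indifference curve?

Evaluate utility at each bundle:
U(A) = 1.467.
U(B) = 1.867.
U(C) = 0.667.
Highest utility is B, so B ≻ A ≻ C.

Bundle B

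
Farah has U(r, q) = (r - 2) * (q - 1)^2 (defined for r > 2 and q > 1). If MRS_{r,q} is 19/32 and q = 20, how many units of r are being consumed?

MU_r = (q−1)^2, MU_q = 2·(r−2)·(q−1).
MRS = (1/2)·(q−1)/(r−2).
Substitute q = 20: MRS = 9.5/(r − 2). Setting this equal to 19/32 gives r − 2 = 9.5/(19/32) = 16, so r = 18.

r = 18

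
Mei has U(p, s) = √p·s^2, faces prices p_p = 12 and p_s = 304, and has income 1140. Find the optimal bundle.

p* = 19, s* = 3

MU_p = 0.5·p^(-0.5)·s^2 and MU_s = 2·√p·s.
MRS = MU_p/MU_s = (0.25)·s/p.
Tangency: set MRS = p_p/p_s = 12/304 = 3/76.
So (0.25)·s/p = 3/76, i.e. s = (3/19)·p.
Substitute into the budget 12·p + 304·s = 1140: 60·p = 1140, so p* = 19.
Then s* = (3/19)·19 = 3.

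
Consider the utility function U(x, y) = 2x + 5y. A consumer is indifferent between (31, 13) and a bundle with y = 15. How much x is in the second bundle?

U(31, 13) = 127.
Set U(x, 15) = 127 and solve.
2x + 5·15 = 127 ⇒ 2x = 52 ⇒ x = 26.
Check: U(26, 15) = 127.

x = 26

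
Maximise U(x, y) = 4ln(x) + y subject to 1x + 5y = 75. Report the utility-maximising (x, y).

x* = 20, y* = 11

MU_x = 4/x, MU_y = 1.
MRS = 4/x ÷ 1.
Tangency: set MRS = p_x/p_y = 1/5 = 0.2.
MRS depends only on x: 4/x = 0.2 ⇒ x* = 4/0.2 = 20.
From the budget, 5·y = 75 − 1·20 = 55, so y* = 11.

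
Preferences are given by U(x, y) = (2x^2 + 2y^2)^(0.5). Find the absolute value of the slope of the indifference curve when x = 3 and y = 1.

For CES with ρ = 2, MRS = (y/x)^(-1).
At (3, 1): MRS = 3.
The indifference curve has slope −3 at this bundle.

MRS = 3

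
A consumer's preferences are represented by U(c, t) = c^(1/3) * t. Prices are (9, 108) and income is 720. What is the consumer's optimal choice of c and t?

MU_c = 1/3·c^(-2/3)·t and MU_t = c^(1/3).
MRS = MU_c/MU_t = (1/3)·t/c.
Tangency: set MRS = p_c/p_t = 9/108 = 1/12.
So (1/3)·t/c = 1/12, i.e. t = 0.25·c.
Substitute into the budget 9·c + 108·t = 720: 36·c = 720, so c* = 20.
Then t* = 0.25·20 = 5.

c* = 20, t* = 5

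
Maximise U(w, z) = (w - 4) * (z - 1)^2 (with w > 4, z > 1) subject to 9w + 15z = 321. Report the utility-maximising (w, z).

w* = 14, z* = 13

MU_w = (z−1)^2, MU_z = 2·(w−4)·(z−1).
MRS = (1/2)·(z−1)/(w−4).
Tangency: set MRS = p_w/p_z = 9/15 = 0.6.
So (1/2)·(z − 1)/(w − 4) = 0.6, i.e. (z − 1) = 1.2·(w − 4).
Rewrite the budget in excess-of-subsistence terms: 9·(w − 4) + 15·(z − 1) = 321 − 9·4 − 15·1 = 270.
Substituting, 27·(w − 4) = 270, so w − 4 = 10 and w* = 14.
Then z − 1 = 1.2·10 = 12, so z* = 13.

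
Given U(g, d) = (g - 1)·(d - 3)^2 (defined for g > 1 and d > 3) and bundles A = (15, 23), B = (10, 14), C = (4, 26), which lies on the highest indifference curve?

Evaluate utility at each bundle:
U(A) = 5600.
U(B) = 1089.
U(C) = 1587.
Highest utility is A, so A ≻ C ≻ B.

Bundle A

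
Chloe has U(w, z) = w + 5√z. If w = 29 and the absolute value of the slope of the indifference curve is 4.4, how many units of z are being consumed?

MU_w = 1, MU_z = 5/(2√z).
MRS = 1 ÷ (5/(2√z)).
MRS depends only on z: 0.4·√z = 4.4 ⇒ √z = 4.4/0.4 = 11 ⇒ z = 121.

z = 121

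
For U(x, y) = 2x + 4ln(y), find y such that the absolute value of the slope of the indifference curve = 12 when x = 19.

MU_x = 2, MU_y = 4/y.
MRS = 2 ÷ (4/y).
MRS depends only on y: 0.5·y = 12 ⇒ y = 12/0.5 = 24.

y = 24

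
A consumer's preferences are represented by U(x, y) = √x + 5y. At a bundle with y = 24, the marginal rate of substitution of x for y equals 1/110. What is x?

MU_x = 1/(2√x), MU_y = 5.
MRS = 1/(2√x) ÷ 5.
MRS depends only on x: 0.1/√x = 1/110 ⇒ √x = 0.1/(1/110) = 11 ⇒ x = 121.

x = 121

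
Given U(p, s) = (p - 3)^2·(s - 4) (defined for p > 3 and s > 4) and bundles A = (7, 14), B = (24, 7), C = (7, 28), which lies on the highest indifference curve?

Evaluate utility at each bundle:
U(A) = 160.
U(B) = 1323.
U(C) = 384.
Highest utility is B, so B ≻ C ≻ A.

Bundle B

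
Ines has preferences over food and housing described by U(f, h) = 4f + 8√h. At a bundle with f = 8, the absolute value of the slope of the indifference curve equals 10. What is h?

h = 100

MU_f = 4, MU_h = 8/(2√h).
MRS = 4 ÷ (8/(2√h)).
MRS depends only on h: √h = 10 ⇒ √h = 10 ⇒ h = 100.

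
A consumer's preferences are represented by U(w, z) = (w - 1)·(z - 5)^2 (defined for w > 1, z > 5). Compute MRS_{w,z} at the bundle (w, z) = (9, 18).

MU_w = (z−5)^2, MU_z = 2·(w−1)·(z−5).
MRS = (1/2)·(z−5)/(w−1).
At (9, 18): MRS = 13/16.
That is, one extra unit of w is worth 13/16 units of z at the margin.

MRS = 13/16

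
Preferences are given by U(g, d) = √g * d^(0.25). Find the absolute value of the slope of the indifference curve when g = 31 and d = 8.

MU_g = 0.5·g^(-0.5)·d^(0.25) and MU_d = 0.25·√g·d^(-0.75).
MRS = MU_g/MU_d = (2)·d/g.
At (31, 8): MRS = 16/31.
That is, one extra unit of g is worth 16/31 units of d at the margin.

MRS = 16/31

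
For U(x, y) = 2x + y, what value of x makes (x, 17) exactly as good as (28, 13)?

x = 26

U(28, 13) = 69.
Set U(x, 17) = 69 and solve.
2x + 17 = 69 ⇒ 2x = 52 ⇒ x = 26.
Check: U(26, 17) = 69.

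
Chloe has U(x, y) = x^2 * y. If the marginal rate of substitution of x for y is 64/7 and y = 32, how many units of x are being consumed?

MU_x = 2·x·y and MU_y = x^2.
MRS = MU_x/MU_y = (2/1)·y/x.
Substitute y = 32: MRS = 64/x. Setting 64/x = 64/7 gives x = 64/(64/7) = 7.

x = 7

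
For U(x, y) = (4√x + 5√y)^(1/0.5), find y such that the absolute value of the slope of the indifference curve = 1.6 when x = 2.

For CES with ρ = 0.5, MRS = (4/5)·√(y/x).
Setting (4/5)·√(y/2) = 1.6 gives √(y/2) = 2, so y/2 = 4 and y = 8.

y = 8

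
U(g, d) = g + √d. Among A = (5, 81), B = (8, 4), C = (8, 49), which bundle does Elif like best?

Bundle C

Evaluate utility at each bundle:
U(A) = 14.000.
U(B) = 10.000.
U(C) = 15.000.
Highest utility is C, so C ≻ A ≻ B.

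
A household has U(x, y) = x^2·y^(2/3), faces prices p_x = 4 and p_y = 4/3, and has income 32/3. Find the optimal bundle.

MU_x = 2·x·y^(2/3) and MU_y = 2/3·x^2·y^(-1/3).
MRS = MU_x/MU_y = (3)·y/x.
Tangency: set MRS = p_x/p_y = 4/(4/3) = 3.
So (3)·y/x = 3, i.e. y = x.
Substitute into the budget 4·x + (4/3)·y = 32/3: (16/3)·x = 32/3, so x* = 2.
Then y* = 2.

x* = 2, y* = 2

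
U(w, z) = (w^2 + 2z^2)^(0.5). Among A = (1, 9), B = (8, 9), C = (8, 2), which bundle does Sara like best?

Evaluate utility at each bundle:
U(A) = 12.767.
U(B) = 15.033.
U(C) = 8.485.
Highest utility is B, so B ≻ A ≻ C.

Bundle B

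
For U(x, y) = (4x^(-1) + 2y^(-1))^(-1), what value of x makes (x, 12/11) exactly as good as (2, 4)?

U depends on (x, y) only through S = 4x^(-1) + 2y^(-1), so equal utility means equal S. At (2, 4): S = 2.5.
With y = 12/11: 2·(12/11)^(-1) = 11/6, so 4x^(-1) = 2.5 − 11/6 = 2/3, i.e. x^(-1) = 1/6.
Hence x = 1/(1/6) = 6.
Check: U(6, 12/11) = 0.4.

x = 6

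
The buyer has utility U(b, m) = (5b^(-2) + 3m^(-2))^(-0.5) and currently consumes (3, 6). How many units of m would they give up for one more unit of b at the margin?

MRS = 40/3

For CES with ρ = -2, MRS = (5/3)·(m/b)^3.
At (3, 6): MRS = 40/3.
The indifference curve has slope −40/3 at this bundle.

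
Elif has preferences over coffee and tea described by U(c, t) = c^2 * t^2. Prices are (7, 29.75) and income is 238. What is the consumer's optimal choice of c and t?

c* = 17, t* = 4

MU_c = 2·c·t^2 and MU_t = 2·c^2·t.
MRS = MU_c/MU_t = t/c.
Tangency: set MRS = p_c/p_t = 7/29.75 = 4/17.
So t/c = 4/17, i.e. t = (4/17)·c.
Substitute into the budget 7·c + 29.75·t = 238: 14·c = 238, so c* = 17.
Then t* = (4/17)·17 = 4.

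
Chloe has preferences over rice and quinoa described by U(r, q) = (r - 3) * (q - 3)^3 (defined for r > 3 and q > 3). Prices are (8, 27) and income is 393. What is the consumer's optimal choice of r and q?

r* = 12, q* = 11

MU_r = (q−3)^3, MU_q = 3·(r−3)·(q−3)^2.
MRS = (1/3)·(q−3)/(r−3).
Tangency: set MRS = p_r/p_q = 8/27.
So (1/3)·(q − 3)/(r − 3) = 8/27, i.e. (q − 3) = (8/9)·(r − 3).
Rewrite the budget in excess-of-subsistence terms: 8·(r − 3) + 27·(q − 3) = 393 − 8·3 − 27·3 = 288.
Substituting, 32·(r − 3) = 288, so r − 3 = 9 and r* = 12.
Then q − 3 = (8/9)·9 = 8, so q* = 11.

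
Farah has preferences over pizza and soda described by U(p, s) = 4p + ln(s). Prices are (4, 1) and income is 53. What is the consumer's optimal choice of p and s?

p* = 13, s* = 1

MU_p = 4, MU_s = 1/s.
MRS = 4 ÷ (1/s).
Tangency: set MRS = p_p/p_s = 4/1 = 4.
MRS depends only on s: 4·s = 4 ⇒ s* = 4/4 = 1.
From the budget, 4·p = 53 − 1·1 = 52, so p* = 13.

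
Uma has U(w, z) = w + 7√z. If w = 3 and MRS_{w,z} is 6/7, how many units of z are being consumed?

MU_w = 1, MU_z = 7/(2√z).
MRS = 1 ÷ (7/(2√z)).
MRS depends only on z: (2/7)·√z = 6/7 ⇒ √z = (6/7)/(2/7) = 3 ⇒ z = 9.

z = 9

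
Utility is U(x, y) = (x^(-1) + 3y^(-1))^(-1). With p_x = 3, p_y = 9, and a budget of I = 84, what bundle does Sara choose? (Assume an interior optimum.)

x* = 7, y* = 7

For CES with ρ = -1, MRS = (1/3)·(y/x)^2.
Tangency: set MRS = p_x/p_y = 3/9 = 1/3.
So (y/x)^2 = 1; taking the square root, y/x = 1, i.e. y = x.
Substitute into the budget 3·x + 9·y = 84: 12·x = 84, so x* = 7 and y* = 7.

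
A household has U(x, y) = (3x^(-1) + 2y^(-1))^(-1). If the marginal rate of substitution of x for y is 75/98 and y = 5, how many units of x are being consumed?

For CES with ρ = -1, MRS = (3/2)·(y/x)^2.
Setting (3/2)·(5/x)^2 = 75/98 gives (5/x)^2 = 25/49, so 5/x = 5/7 and x = 7.

x = 7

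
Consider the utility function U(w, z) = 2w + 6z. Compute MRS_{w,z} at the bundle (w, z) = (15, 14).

MU_w = 2, MU_z = 6, so MRS = 2/6 = 1/3 at every bundle.
At (15, 14): MRS = 1/3.
That is, one extra unit of w is worth 1/3 units of z at the margin.

MRS = 1/3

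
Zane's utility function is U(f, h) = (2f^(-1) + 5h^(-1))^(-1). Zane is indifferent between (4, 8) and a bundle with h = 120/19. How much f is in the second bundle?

f = 6

U depends on (f, h) only through S = 2f^(-1) + 5h^(-1), so equal utility means equal S. At (4, 8): S = 1.125.
With h = 120/19: 5·(120/19)^(-1) = 19/24, so 2f^(-1) = 1.125 − 19/24 = 1/3, i.e. f^(-1) = 1/6.
Hence f = 1/(1/6) = 6.
Check: U(6, 120/19) = 0.8889.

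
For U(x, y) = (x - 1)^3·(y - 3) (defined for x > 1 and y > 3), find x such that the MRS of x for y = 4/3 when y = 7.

x = 10

MU_x = 3·(x−1)^2·(y−3), MU_y = (x−1)^3.
MRS = (3/1)·(y−3)/(x−1).
Substitute y = 7: MRS = 12/(x − 1). Setting this equal to 4/3 gives x − 1 = 12/(4/3) = 9, so x = 10.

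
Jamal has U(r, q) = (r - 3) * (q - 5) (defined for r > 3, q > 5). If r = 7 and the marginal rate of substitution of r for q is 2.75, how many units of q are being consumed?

MU_r = (q−5), MU_q = (r−3).
MRS = (q−5)/(r−3).
Substitute r = 7: MRS = (q − 5)/4. Setting this equal to 2.75 gives q − 5 = 2.75·4 = 11, so q = 16.

q = 16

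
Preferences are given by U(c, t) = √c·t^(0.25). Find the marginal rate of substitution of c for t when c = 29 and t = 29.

MU_c = 0.5·c^(-0.5)·t^(0.25) and MU_t = 0.25·√c·t^(-0.75).
MRS = MU_c/MU_t = (2)·t/c.
At (29, 29): MRS = 2.
That is, one extra unit of c is worth 2 units of t at the margin.

MRS = 2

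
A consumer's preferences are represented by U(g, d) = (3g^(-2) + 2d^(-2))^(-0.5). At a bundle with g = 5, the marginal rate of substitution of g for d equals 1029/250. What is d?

d = 7

For CES with ρ = -2, MRS = (3/2)·(d/g)^3.
Setting (3/2)·(d/5)^3 = 1029/250 gives (d/5)^3 = 343/125, so d/5 = 1.4 and d = 7.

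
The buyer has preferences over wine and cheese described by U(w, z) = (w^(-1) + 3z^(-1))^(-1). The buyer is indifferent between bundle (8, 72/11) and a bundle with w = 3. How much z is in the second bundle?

U depends on (w, z) only through S = w^(-1) + 3z^(-1), so equal utility means equal S. At (8, 72/11): S = 7/12.
With w = 3: 3^(-1) = 1/3, so 3z^(-1) = 7/12 − 1/3 = 0.25, i.e. z^(-1) = 1/12.
Hence z = 1/(1/12) = 12.
Check: U(3, 12) = 1.7143.

z = 12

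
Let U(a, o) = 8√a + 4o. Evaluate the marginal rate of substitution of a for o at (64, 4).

MRS = 0.125

MU_a = 8/(2√a), MU_o = 4.
MRS = 8/(2√a) ÷ 4.
At (64, 4): MRS = 0.125.
That is, one extra unit of a is worth 0.125 units of o at the margin.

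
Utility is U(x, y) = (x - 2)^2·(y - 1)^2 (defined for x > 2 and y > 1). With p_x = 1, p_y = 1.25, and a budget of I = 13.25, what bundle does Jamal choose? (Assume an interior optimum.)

MU_x = 2·(x−2)·(y−1)^2, MU_y = 2·(x−2)^2·(y−1).
MRS = (y−1)/(x−2).
Tangency: set MRS = p_x/p_y = 1/1.25 = 0.8.
So (y − 1)/(x − 2) = 0.8, i.e. (y − 1) = 0.8·(x − 2).
Rewrite the budget in excess-of-subsistence terms: 1·(x − 2) + 1.25·(y − 1) = 13.25 − 1·2 − 1.25·1 = 10.
Substituting, 2·(x − 2) = 10, so x − 2 = 5 and x* = 7.
Then y − 1 = 0.8·5 = 4, so y* = 5.

x* = 7, y* = 5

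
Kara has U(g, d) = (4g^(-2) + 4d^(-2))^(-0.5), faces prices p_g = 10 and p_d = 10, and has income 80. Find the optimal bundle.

g* = 4, d* = 4

For CES with ρ = -2, MRS = (d/g)^3.
Tangency: set MRS = p_g/p_d = 10/10 = 1.
So (d/g)^3 = 1; taking the cube root, d/g = 1, i.e. d = g.
Substitute into the budget 10·g + 10·d = 80: 20·g = 80, so g* = 4 and d* = 4.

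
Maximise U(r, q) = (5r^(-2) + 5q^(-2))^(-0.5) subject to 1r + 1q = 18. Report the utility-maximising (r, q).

For CES with ρ = -2, MRS = (q/r)^3.
Tangency: set MRS = p_r/p_q = 1/1 = 1.
So (q/r)^3 = 1; taking the cube root, q/r = 1, i.e. q = r.
Substitute into the budget 1·r + 1·q = 18: 2·r = 18, so r* = 9 and q* = 9.

r* = 9, q* = 9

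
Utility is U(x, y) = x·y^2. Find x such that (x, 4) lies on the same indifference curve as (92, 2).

U(92, 2) = 368.
Set U(x, 4) = 368 and solve.
With y = 4: 4^2 = 16, so x = 368/16 = 23.
Check: U(23, 4) = 368.

x = 23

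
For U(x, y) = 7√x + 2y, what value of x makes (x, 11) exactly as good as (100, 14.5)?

x = 121

U(100, 14.5) = 99.
Set U(x, 11) = 99 and solve.
With y = 11: 7√x = 99 − 2·11 = 77, so √x = 11 and x = 121.
Check: U(121, 11) = 99.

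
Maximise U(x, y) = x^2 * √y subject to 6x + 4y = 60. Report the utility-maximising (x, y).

MU_x = 2·x·√y and MU_y = 0.5·x^2·y^(-0.5).
MRS = MU_x/MU_y = (4)·y/x.
Tangency: set MRS = p_x/p_y = 6/4 = 1.5.
So (4)·y/x = 1.5, i.e. y = 0.375·x.
Substitute into the budget 6·x + 4·y = 60: 7.5·x = 60, so x* = 8.
Then y* = 0.375·8 = 3.

x* = 8, y* = 3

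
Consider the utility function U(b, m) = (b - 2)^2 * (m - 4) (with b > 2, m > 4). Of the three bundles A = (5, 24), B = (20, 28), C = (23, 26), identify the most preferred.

Evaluate utility at each bundle:
U(A) = 180.
U(B) = 7776.
U(C) = 9702.
Highest utility is C, so C ≻ B ≻ A.

Bundle C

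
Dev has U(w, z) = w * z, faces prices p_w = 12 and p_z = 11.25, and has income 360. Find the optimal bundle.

MU_w = z and MU_z = w.
MRS = MU_w/MU_z = z/w.
Tangency: set MRS = p_w/p_z = 12/11.25 = 16/15.
So z/w = 16/15, i.e. z = (16/15)·w.
Substitute into the budget 12·w + 11.25·z = 360: 24·w = 360, so w* = 15.
Then z* = (16/15)·15 = 16.

w* = 15, z* = 16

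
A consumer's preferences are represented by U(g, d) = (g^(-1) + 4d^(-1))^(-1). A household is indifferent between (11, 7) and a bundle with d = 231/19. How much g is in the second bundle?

U depends on (g, d) only through S = g^(-1) + 4d^(-1), so equal utility means equal S. At (11, 7): S = 51/77.
With d = 231/19: 4·(231/19)^(-1) = 76/231, so g^(-1) = 51/77 − 76/231 = 1/3.
Hence g = 1/(1/3) = 3.
Check: U(3, 231/19) = 1.5098.

g = 3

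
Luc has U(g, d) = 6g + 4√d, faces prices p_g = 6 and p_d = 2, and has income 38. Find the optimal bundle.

g* = 6, d* = 1

MU_g = 6, MU_d = 4/(2√d).
MRS = 6 ÷ (4/(2√d)).
Tangency: set MRS = p_g/p_d = 6/2 = 3.
MRS depends only on d: 3·√d = 3 ⇒ √d = 3/3 = 1 ⇒ d* = 1.
From the budget, 6·g = 38 − 2·1 = 36, so g* = 6.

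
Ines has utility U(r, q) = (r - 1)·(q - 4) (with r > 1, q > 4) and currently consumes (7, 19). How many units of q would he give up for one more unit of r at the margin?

MU_r = (q−4), MU_q = (r−1).
MRS = (q−4)/(r−1).
At (7, 19): MRS = 2.5.
So at (7, 19) the consumer would give up 2.5 units of q for one more unit of r.

MRS = 2.5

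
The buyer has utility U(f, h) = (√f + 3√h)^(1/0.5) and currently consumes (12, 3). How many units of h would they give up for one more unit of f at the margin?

For CES with ρ = 0.5, MRS = (1/3)·√(h/f).
At (12, 3): MRS = 1/6.
The indifference curve has slope −1/6 at this bundle.

MRS = 1/6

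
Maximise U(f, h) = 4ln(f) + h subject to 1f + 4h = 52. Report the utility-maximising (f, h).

f* = 16, h* = 9

MU_f = 4/f, MU_h = 1.
MRS = 4/f ÷ 1.
Tangency: set MRS = p_f/p_h = 1/4 = 0.25.
MRS depends only on f: 4/f = 0.25 ⇒ f* = 4/0.25 = 16.
From the budget, 4·h = 52 − 1·16 = 36, so h* = 9.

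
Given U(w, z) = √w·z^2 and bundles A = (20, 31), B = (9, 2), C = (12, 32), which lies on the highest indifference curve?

Bundle A

Evaluate utility at each bundle:
U(A) = 4297.723.
U(B) = 12.000.
U(C) = 3547.240.
Highest utility is A, so A ≻ C ≻ B.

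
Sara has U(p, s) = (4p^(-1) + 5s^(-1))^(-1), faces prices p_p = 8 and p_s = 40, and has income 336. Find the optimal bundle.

p* = 12, s* = 6

For CES with ρ = -1, MRS = (4/5)·(s/p)^2.
Tangency: set MRS = p_p/p_s = 8/40 = 0.2.
So (s/p)^2 = 0.25; taking the square root, s/p = 0.5, i.e. s = 0.5·p.
Substitute into the budget 8·p + 40·s = 336: 28·p = 336, so p* = 12 and s* = 0.5·12 = 6.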